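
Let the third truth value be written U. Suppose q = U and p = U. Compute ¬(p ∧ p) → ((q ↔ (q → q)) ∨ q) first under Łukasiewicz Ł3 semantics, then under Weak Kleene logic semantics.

True; U

In Łukasiewicz Ł3: p ∧ p = U ∧ U = U
¬(p ∧ p) = ¬U = U
q → q = U → U = True
q ↔ (q → q) = U ↔ True = U
(q ↔ (q → q)) ∨ q = U ∨ U = U
¬(p ∧ p) → ((q ↔ (q → q)) ∨ q) = U → U = True
In Weak Kleene logic: p ∧ p = U ∧ U = U
¬(p ∧ p) = ¬U = U
q → q = U → U = U
q ↔ (q → q) = U ↔ U = U
(q ↔ (q → q)) ∨ q = U ∨ U = U
¬(p ∧ p) → ((q ↔ (q → q)) ∨ q) = U → U = U
They differ because Łukasiewicz Ł3 and Weak Kleene logic treat U differently under the binary connectives.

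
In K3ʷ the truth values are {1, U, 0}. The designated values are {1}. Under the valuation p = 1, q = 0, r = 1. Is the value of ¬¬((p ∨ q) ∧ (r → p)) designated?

Yes

p ∨ q = 1 ∨ 0 = 1
r → p = 1 → 1 = 1
(p ∨ q) ∧ (r → p) = 1 ∧ 1 = 1
¬((p ∨ q) ∧ (r → p)) = ¬1 = 0
¬¬((p ∨ q) ∧ (r → p)) = ¬0 = 1
1 ∈ {1}.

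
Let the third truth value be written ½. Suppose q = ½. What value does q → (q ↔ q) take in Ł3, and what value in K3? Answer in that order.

In Ł3: q ↔ q = ½ ↔ ½ = ⊤
q → (q ↔ q) = ½ → ⊤ = ⊤
In K3: q ↔ q = ½ ↔ ½ = ½
q → (q ↔ q) = ½ → ½ = ½  [¬½ ∨ ½]
They differ because Ł3 and K3 treat ½ differently under implication.

⊤; ½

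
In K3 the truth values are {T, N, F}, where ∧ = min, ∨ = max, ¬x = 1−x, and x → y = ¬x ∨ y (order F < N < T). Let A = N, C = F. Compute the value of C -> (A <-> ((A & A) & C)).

A & A = N & N = N
(A & A) & C = N & F = F
A <-> ((A & A) & C) = N <-> F = N
C -> (A <-> ((A & A) & C)) = F -> N = T  [~F | N]

T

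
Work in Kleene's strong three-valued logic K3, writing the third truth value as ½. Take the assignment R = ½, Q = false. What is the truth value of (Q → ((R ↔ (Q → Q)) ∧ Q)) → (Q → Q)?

Q → Q = false → false = true
R ↔ (Q → Q) = ½ ↔ true = ½
(R ↔ (Q → Q)) ∧ Q = ½ ∧ false = false
Q → ((R ↔ (Q → Q)) ∧ Q) = false → false = true
Q → Q = false → false = true
(Q → ((R ↔ (Q → Q)) ∧ Q)) → (Q → Q) = true → true = true

true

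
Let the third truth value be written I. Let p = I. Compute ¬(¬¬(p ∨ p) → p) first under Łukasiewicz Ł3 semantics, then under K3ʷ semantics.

False; I

In Łukasiewicz Ł3: p ∨ p = I ∨ I = I
¬(p ∨ p) = ¬I = I
¬¬(p ∨ p) = ¬I = I
¬¬(p ∨ p) → p = I → I = True  [min(1, 1−½+½)]
¬(¬¬(p ∨ p) → p) = ¬True = False
In K3ʷ: p ∨ p = I ∨ I = I
¬(p ∨ p) = ¬I = I
¬¬(p ∨ p) = ¬I = I
¬¬(p ∨ p) → p = I → I = I
¬(¬¬(p ∨ p) → p) = ¬I = I
They differ because Łukasiewicz Ł3 and K3ʷ treat I differently under the binary connectives.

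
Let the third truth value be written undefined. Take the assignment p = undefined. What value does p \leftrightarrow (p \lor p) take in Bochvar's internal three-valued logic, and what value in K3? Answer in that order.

undefined; undefined

In Bochvar's internal three-valued logic: p \lor p = undefined \lor undefined = undefined
p \leftrightarrow (p \lor p) = undefined \leftrightarrow undefined = undefined
In K3: p \lor p = undefined \lor undefined = undefined
p \leftrightarrow (p \lor p) = undefined \leftrightarrow undefined = undefined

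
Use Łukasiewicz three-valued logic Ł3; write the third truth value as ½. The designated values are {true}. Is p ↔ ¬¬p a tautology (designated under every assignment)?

Yes

Every assignment of p over {true, ½, false} gives a value in {true}.
In particular, with p=½: p ↔ ¬¬p = true.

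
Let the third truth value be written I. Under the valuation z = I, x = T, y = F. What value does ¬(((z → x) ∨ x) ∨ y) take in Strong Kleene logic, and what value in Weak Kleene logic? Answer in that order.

In Strong Kleene logic: z → x = I → T = T
(z → x) ∨ x = T ∨ T = T
((z → x) ∨ x) ∨ y = T ∨ F = T
¬(((z → x) ∨ x) ∨ y) = ¬T = F
In Weak Kleene logic: z → x = I → T = I  [any arg is the third value ⇒ result is the third value]
(z → x) ∨ x = I ∨ T = I
((z → x) ∨ x) ∨ y = I ∨ F = I
¬(((z → x) ∨ x) ∨ y) = ¬I = I
They differ because Strong Kleene logic and Weak Kleene logic treat I differently under the binary connectives.

F; I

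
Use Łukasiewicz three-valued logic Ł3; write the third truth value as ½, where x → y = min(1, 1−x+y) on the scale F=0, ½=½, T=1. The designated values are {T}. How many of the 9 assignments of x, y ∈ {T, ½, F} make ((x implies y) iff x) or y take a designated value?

4

Designated under: (x=T, y=T); (x=½, y=T); (x=½, y=F); (x=F, y=T).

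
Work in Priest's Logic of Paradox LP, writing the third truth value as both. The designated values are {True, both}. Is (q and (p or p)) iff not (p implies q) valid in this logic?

Countermodel: q=True, p=True gives False, which is not designated.

No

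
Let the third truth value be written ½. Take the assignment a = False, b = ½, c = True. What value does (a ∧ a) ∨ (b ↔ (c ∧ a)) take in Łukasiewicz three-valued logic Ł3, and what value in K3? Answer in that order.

In Łukasiewicz three-valued logic Ł3: a ∧ a = False ∧ False = False
c ∧ a = True ∧ False = False
b ↔ (c ∧ a) = ½ ↔ False = ½
(a ∧ a) ∨ (b ↔ (c ∧ a)) = False ∨ ½ = ½
In K3: a ∧ a = False ∧ False = False
c ∧ a = True ∧ False = False
b ↔ (c ∧ a) = ½ ↔ False = ½
(a ∧ a) ∨ (b ↔ (c ∧ a)) = False ∨ ½ = ½

½; ½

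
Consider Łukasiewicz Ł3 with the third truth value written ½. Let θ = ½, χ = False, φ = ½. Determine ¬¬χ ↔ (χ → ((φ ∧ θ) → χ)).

¬χ = ¬False = True
¬¬χ = ¬True = False
φ ∧ θ = ½ ∧ ½ = ½
(φ ∧ θ) → χ = ½ → False = ½  [min(1, 1−½+0)]
χ → ((φ ∧ θ) → χ) = False → ½ = True
¬¬χ ↔ (χ → ((φ ∧ θ) → χ)) = False ↔ True = False

False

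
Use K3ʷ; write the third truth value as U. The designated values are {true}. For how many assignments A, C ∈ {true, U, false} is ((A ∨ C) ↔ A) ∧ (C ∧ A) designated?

Designated under: (A=true, C=true).

1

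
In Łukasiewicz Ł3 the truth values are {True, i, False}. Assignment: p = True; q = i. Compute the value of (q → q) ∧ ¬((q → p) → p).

False

q → q = i → i = True  [min(1, 1−½+½)]
q → p = i → True = True
(q → p) → p = True → True = True
¬((q → p) → p) = ¬True = False
(q → q) ∧ ¬((q → p) → p) = True ∧ False = False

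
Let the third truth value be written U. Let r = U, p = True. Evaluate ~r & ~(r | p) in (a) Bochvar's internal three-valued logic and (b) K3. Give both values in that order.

U; False

In Bochvar's internal three-valued logic: ~r = ~U = U
r | p = U | True = U
~(r | p) = ~U = U
~r & ~(r | p) = U & U = U
In K3: ~r = ~U = U
r | p = U | True = True
~(r | p) = ~True = False
~r & ~(r | p) = U & False = False
They differ because Bochvar's internal three-valued logic and K3 treat U differently under the binary connectives.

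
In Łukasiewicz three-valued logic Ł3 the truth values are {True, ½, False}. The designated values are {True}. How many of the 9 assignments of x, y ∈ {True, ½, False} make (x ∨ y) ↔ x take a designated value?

Of the 9 assignments, 6 give a value in {True}.

6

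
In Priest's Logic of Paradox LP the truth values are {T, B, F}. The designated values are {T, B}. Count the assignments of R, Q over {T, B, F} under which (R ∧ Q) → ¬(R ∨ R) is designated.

8

Of the 9 assignments, 8 give a value in {T, B}.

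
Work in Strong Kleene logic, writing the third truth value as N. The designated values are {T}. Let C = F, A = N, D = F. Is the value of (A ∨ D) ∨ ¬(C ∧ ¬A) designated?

A ∨ D = N ∨ F = N
¬A = ¬N = N
C ∧ ¬A = F ∧ N = F
¬(C ∧ ¬A) = ¬F = T
(A ∨ D) ∨ ¬(C ∧ ¬A) = N ∨ T = T
T ∈ {T}.

Yes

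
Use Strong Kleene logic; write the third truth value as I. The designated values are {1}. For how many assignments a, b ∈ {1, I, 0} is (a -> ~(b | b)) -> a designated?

3

Designated under: (a=1, b=1); (a=1, b=I); (a=1, b=0).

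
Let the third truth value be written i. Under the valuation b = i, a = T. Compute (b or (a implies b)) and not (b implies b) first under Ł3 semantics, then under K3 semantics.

In Ł3: a implies b = T implies i = i  [min(1, 1−1+½)]
b or (a implies b) = i or i = i
b implies b = i implies i = T
not (b implies b) = not T = F
(b or (a implies b)) and not (b implies b) = i and F = F
In K3: a implies b = T implies i = i  [not T or i]
b or (a implies b) = i or i = i
b implies b = i implies i = i
not (b implies b) = not i = i
(b or (a implies b)) and not (b implies b) = i and i = i
They differ because Ł3 and K3 treat i differently under implication.

F; i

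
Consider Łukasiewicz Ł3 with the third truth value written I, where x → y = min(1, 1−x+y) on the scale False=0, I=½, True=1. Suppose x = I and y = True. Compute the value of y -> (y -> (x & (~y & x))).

~y = ~True = False
~y & x = False & I = False
x & (~y & x) = I & False = False
y -> (x & (~y & x)) = True -> False = False
y -> (y -> (x & (~y & x))) = True -> False = False

False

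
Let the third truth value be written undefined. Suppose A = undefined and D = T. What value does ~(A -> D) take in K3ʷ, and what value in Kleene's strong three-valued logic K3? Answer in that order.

undefined; F

In K3ʷ: A -> D = undefined -> T = undefined  [any arg is the third value ⇒ result is the third value]
~(A -> D) = ~undefined = undefined
In Kleene's strong three-valued logic K3: A -> D = undefined -> T = T
~(A -> D) = ~T = F
They differ because K3ʷ and Kleene's strong three-valued logic K3 treat undefined differently under the binary connectives.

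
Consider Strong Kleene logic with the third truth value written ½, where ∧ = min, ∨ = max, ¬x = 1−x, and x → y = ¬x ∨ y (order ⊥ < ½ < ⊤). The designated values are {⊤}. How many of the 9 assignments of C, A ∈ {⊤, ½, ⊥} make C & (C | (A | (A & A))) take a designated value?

Designated under: (C=⊤, A=⊤); (C=⊤, A=½); (C=⊤, A=⊥).

3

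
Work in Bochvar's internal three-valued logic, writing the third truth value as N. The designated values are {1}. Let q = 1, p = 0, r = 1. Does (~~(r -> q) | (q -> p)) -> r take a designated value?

r -> q = 1 -> 1 = 1
~(r -> q) = ~1 = 0
~~(r -> q) = ~0 = 1
q -> p = 1 -> 0 = 0
~~(r -> q) | (q -> p) = 1 | 0 = 1
(~~(r -> q) | (q -> p)) -> r = 1 -> 1 = 1
1 ∈ {1}.

Yes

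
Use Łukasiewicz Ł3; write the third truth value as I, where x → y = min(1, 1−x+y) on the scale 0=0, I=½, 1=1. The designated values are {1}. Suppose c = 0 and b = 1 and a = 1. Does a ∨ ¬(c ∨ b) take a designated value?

Yes

c ∨ b = 0 ∨ 1 = 1
¬(c ∨ b) = ¬1 = 0
a ∨ ¬(c ∨ b) = 1 ∨ 0 = 1
1 ∈ {1}.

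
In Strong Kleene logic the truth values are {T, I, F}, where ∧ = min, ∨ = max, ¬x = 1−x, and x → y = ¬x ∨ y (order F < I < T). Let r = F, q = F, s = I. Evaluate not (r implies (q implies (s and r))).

s and r = I and F = F
q implies (s and r) = F implies F = T
r implies (q implies (s and r)) = F implies T = T
not (r implies (q implies (s and r))) = not T = F

F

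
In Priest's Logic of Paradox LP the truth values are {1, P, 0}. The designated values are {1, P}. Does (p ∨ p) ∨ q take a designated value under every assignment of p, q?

No

Countermodel: p=0, q=0 gives 0, which is not designated.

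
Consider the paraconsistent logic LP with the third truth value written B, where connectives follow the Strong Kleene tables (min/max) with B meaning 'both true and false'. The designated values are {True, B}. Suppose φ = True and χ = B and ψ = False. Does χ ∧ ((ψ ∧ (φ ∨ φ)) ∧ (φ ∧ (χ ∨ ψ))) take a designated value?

φ ∨ φ = True ∨ True = True
ψ ∧ (φ ∨ φ) = False ∧ True = False
χ ∨ ψ = B ∨ False = B
φ ∧ (χ ∨ ψ) = True ∧ B = B
(ψ ∧ (φ ∨ φ)) ∧ (φ ∧ (χ ∨ ψ)) = False ∧ B = False
χ ∧ ((ψ ∧ (φ ∨ φ)) ∧ (φ ∧ (χ ∨ ψ))) = B ∧ False = False
False ∉ {True, B}.

No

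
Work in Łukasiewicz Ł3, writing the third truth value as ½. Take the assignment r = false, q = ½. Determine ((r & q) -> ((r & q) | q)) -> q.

½

r & q = false & ½ = false
r & q = false & ½ = false
(r & q) | q = false | ½ = ½
(r & q) -> ((r & q) | q) = false -> ½ = true  [min(1, 1−0+½)]
((r & q) -> ((r & q) | q)) -> q = true -> ½ = ½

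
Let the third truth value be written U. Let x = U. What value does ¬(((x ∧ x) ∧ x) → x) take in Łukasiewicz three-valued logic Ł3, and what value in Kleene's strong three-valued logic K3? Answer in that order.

In Łukasiewicz three-valued logic Ł3: x ∧ x = U ∧ U = U
(x ∧ x) ∧ x = U ∧ U = U
((x ∧ x) ∧ x) → x = U → U = T  [min(1, 1−½+½)]
¬(((x ∧ x) ∧ x) → x) = ¬T = F
In Kleene's strong three-valued logic K3: x ∧ x = U ∧ U = U
(x ∧ x) ∧ x = U ∧ U = U
((x ∧ x) ∧ x) → x = U → U = U  [¬U ∨ U]
¬(((x ∧ x) ∧ x) → x) = ¬U = U
They differ because Łukasiewicz three-valued logic Ł3 and Kleene's strong three-valued logic K3 treat U differently under implication.

F; U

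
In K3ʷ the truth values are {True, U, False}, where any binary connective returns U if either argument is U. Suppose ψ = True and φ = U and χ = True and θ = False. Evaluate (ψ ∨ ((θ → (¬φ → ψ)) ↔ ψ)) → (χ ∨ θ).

¬φ = ¬U = U
¬φ → ψ = U → True = U  [any arg is the third value ⇒ result is the third value]
θ → (¬φ → ψ) = False → U = U
(θ → (¬φ → ψ)) ↔ ψ = U ↔ True = U
ψ ∨ ((θ → (¬φ → ψ)) ↔ ψ) = True ∨ U = U
χ ∨ θ = True ∨ False = True
(ψ ∨ ((θ → (¬φ → ψ)) ↔ ψ)) → (χ ∨ θ) = U → True = U

U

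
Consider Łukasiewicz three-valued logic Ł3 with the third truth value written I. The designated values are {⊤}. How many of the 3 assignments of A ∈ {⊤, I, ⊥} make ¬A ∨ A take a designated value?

A=⊤: ⊤ ✓
A=I: I ·
A=⊥: ⊤ ✓

2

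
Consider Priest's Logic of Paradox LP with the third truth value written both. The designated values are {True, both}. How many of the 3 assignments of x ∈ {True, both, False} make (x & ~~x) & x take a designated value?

x=True: True ✓
x=both: both ✓
x=False: False ·

2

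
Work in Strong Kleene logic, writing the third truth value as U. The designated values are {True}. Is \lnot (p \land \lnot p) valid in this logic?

No

Countermodel: p=U gives U, which is not designated.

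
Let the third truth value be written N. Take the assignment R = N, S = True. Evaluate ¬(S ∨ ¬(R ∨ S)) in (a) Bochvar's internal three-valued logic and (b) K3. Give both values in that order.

N; False

In Bochvar's internal three-valued logic: R ∨ S = N ∨ True = N
¬(R ∨ S) = ¬N = N
S ∨ ¬(R ∨ S) = True ∨ N = N
¬(S ∨ ¬(R ∨ S)) = ¬N = N
In K3: R ∨ S = N ∨ True = True
¬(R ∨ S) = ¬True = False
S ∨ ¬(R ∨ S) = True ∨ False = True
¬(S ∨ ¬(R ∨ S)) = ¬True = False
They differ because Bochvar's internal three-valued logic and K3 treat N differently under the binary connectives.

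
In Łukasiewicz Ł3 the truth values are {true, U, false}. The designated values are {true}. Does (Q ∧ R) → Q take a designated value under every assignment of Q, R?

Every assignment of Q, R over {true, U, false} gives a value in {true}.
In particular, with Q=U, R=U: (Q ∧ R) → Q = true.

Yes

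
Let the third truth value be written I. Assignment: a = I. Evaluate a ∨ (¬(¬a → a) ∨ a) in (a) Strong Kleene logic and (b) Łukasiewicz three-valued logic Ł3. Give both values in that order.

In Strong Kleene logic: ¬a = ¬I = I
¬a → a = I → I = I  [¬I ∨ I]
¬(¬a → a) = ¬I = I
¬(¬a → a) ∨ a = I ∨ I = I
a ∨ (¬(¬a → a) ∨ a) = I ∨ I = I
In Łukasiewicz three-valued logic Ł3: ¬a = ¬I = I
¬a → a = I → I = True
¬(¬a → a) = ¬True = False
¬(¬a → a) ∨ a = False ∨ I = I
a ∨ (¬(¬a → a) ∨ a) = I ∨ I = I

I; I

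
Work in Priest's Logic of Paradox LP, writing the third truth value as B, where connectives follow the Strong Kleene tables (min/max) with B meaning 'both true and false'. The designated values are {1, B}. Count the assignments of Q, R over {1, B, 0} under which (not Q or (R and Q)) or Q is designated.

9

Of the 9 assignments, 9 give a value in {1, B}.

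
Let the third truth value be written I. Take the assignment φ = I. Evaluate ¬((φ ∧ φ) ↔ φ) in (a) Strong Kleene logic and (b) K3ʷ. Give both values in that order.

In Strong Kleene logic: φ ∧ φ = I ∧ I = I
(φ ∧ φ) ↔ φ = I ↔ I = I
¬((φ ∧ φ) ↔ φ) = ¬I = I
In K3ʷ: φ ∧ φ = I ∧ I = I
(φ ∧ φ) ↔ φ = I ↔ I = I
¬((φ ∧ φ) ↔ φ) = ¬I = I

I; I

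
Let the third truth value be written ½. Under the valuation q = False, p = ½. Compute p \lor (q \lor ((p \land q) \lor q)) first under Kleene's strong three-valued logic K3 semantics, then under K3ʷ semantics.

½; ½

In Kleene's strong three-valued logic K3: p \land q = ½ \land False = False
(p \land q) \lor q = False \lor False = False
q \lor ((p \land q) \lor q) = False \lor False = False
p \lor (q \lor ((p \land q) \lor q)) = ½ \lor False = ½
In K3ʷ: p \land q = ½ \land False = ½
(p \land q) \lor q = ½ \lor False = ½
q \lor ((p \land q) \lor q) = False \lor ½ = ½
p \lor (q \lor ((p \land q) \lor q)) = ½ \lor ½ = ½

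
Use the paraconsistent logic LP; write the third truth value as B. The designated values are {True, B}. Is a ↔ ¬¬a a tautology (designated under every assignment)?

Every assignment of a over {True, B, False} gives a value in {True, B}.
In particular, with a=B: a ↔ ¬¬a = B.

Yes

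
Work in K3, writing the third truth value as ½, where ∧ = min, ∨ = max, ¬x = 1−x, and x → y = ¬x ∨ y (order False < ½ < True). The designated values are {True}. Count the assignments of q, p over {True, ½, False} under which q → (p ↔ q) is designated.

Designated under: (q=True, p=True); (q=False, p=True); (q=False, p=½); (q=False, p=False).

4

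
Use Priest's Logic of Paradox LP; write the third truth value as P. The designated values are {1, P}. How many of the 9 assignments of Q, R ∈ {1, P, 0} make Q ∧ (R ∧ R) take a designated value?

Designated under: (Q=1, R=1); (Q=1, R=P); (Q=P, R=1); (Q=P, R=P).

4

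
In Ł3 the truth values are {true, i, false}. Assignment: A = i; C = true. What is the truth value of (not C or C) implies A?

i

not C = not true = false
not C or C = false or true = true
(not C or C) implies A = true implies i = i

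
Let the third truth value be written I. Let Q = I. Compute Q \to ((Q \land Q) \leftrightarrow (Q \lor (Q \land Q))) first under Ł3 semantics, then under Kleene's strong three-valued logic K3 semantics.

In Ł3: Q \land Q = I \land I = I
Q \land Q = I \land I = I
Q \lor (Q \land Q) = I \lor I = I
(Q \land Q) \leftrightarrow (Q \lor (Q \land Q)) = I \leftrightarrow I = ⊤  [1 − |½−½|]
Q \to ((Q \land Q) \leftrightarrow (Q \lor (Q \land Q))) = I \to ⊤ = ⊤
In Kleene's strong three-valued logic K3: Q \land Q = I \land I = I
Q \land Q = I \land I = I
Q \lor (Q \land Q) = I \lor I = I
(Q \land Q) \leftrightarrow (Q \lor (Q \land Q)) = I \leftrightarrow I = I
Q \to ((Q \land Q) \leftrightarrow (Q \lor (Q \land Q))) = I \to I = I  [\lnot I \lor I]
They differ because Ł3 and Kleene's strong three-valued logic K3 treat I differently under implication.

⊤; I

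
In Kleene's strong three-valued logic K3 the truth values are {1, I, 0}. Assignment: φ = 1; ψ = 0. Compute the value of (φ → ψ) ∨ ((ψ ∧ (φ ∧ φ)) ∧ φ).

φ → ψ = 1 → 0 = 0
φ ∧ φ = 1 ∧ 1 = 1
ψ ∧ (φ ∧ φ) = 0 ∧ 1 = 0
(ψ ∧ (φ ∧ φ)) ∧ φ = 0 ∧ 1 = 0
(φ → ψ) ∨ ((ψ ∧ (φ ∧ φ)) ∧ φ) = 0 ∨ 0 = 0

0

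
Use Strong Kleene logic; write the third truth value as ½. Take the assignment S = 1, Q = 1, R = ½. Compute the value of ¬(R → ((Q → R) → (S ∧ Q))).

0

Q → R = 1 → ½ = ½  [¬1 ∨ ½]
S ∧ Q = 1 ∧ 1 = 1
(Q → R) → (S ∧ Q) = ½ → 1 = 1
R → ((Q → R) → (S ∧ Q)) = ½ → 1 = 1
¬(R → ((Q → R) → (S ∧ Q))) = ¬1 = 0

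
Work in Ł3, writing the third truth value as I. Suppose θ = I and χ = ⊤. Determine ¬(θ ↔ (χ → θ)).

χ → θ = ⊤ → I = I  [min(1, 1−1+½)]
θ ↔ (χ → θ) = I ↔ I = ⊤
¬(θ ↔ (χ → θ)) = ¬⊤ = ⊥

⊥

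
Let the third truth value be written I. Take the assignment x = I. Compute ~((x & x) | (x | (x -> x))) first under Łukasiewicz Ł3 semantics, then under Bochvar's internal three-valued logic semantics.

⊥; I

In Łukasiewicz Ł3: x & x = I & I = I
x -> x = I -> I = ⊤  [min(1, 1−½+½)]
x | (x -> x) = I | ⊤ = ⊤
(x & x) | (x | (x -> x)) = I | ⊤ = ⊤
~((x & x) | (x | (x -> x))) = ~⊤ = ⊥
In Bochvar's internal three-valued logic: x & x = I & I = I
x -> x = I -> I = I  [any arg is the third value ⇒ result is the third value]
x | (x -> x) = I | I = I
(x & x) | (x | (x -> x)) = I | I = I
~((x & x) | (x | (x -> x))) = ~I = I
They differ because Łukasiewicz Ł3 and Bochvar's internal three-valued logic treat I differently under the binary connectives.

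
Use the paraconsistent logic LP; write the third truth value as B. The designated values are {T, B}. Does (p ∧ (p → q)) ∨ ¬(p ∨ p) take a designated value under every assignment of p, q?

Countermodel: p=T, q=F gives F, which is not designated.

No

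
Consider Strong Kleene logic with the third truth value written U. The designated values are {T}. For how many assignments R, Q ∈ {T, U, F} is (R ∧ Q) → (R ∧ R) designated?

7

Of the 9 assignments, 7 give a value in {T}.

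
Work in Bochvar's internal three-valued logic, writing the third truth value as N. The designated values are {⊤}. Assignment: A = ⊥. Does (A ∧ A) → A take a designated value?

A ∧ A = ⊥ ∧ ⊥ = ⊥
(A ∧ A) → A = ⊥ → ⊥ = ⊤
⊤ ∈ {⊤}.

Yes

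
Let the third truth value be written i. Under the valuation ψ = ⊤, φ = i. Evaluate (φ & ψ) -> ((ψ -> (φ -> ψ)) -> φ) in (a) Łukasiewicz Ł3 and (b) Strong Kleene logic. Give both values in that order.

In Łukasiewicz Ł3: φ & ψ = i & ⊤ = i
φ -> ψ = i -> ⊤ = ⊤  [min(1, 1−½+1)]
ψ -> (φ -> ψ) = ⊤ -> ⊤ = ⊤
(ψ -> (φ -> ψ)) -> φ = ⊤ -> i = i
(φ & ψ) -> ((ψ -> (φ -> ψ)) -> φ) = i -> i = ⊤
In Strong Kleene logic: φ & ψ = i & ⊤ = i
φ -> ψ = i -> ⊤ = ⊤
ψ -> (φ -> ψ) = ⊤ -> ⊤ = ⊤
(ψ -> (φ -> ψ)) -> φ = ⊤ -> i = i
(φ & ψ) -> ((ψ -> (φ -> ψ)) -> φ) = i -> i = i
They differ because Łukasiewicz Ł3 and Strong Kleene logic treat i differently under implication.

⊤; i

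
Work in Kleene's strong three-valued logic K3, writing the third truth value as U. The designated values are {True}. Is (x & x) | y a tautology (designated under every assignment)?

Countermodel: x=U, y=U gives U, which is not designated.

No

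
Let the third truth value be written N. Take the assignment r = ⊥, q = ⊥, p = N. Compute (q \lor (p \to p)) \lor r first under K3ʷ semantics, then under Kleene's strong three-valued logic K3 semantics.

N; N

In K3ʷ: p \to p = N \to N = N  [any arg is the third value ⇒ result is the third value]
q \lor (p \to p) = ⊥ \lor N = N
(q \lor (p \to p)) \lor r = N \lor ⊥ = N
In Kleene's strong three-valued logic K3: p \to p = N \to N = N  [\lnot N \lor N]
q \lor (p \to p) = ⊥ \lor N = N
(q \lor (p \to p)) \lor r = N \lor ⊥ = N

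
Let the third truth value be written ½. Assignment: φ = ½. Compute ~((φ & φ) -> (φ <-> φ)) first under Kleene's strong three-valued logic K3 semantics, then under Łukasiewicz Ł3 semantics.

In Kleene's strong three-valued logic K3: φ & φ = ½ & ½ = ½
φ <-> φ = ½ <-> ½ = ½
(φ & φ) -> (φ <-> φ) = ½ -> ½ = ½  [~½ | ½]
~((φ & φ) -> (φ <-> φ)) = ~½ = ½
In Łukasiewicz Ł3: φ & φ = ½ & ½ = ½
φ <-> φ = ½ <-> ½ = 1  [1 − |½−½|]
(φ & φ) -> (φ <-> φ) = ½ -> 1 = 1
~((φ & φ) -> (φ <-> φ)) = ~1 = 0
They differ because Kleene's strong three-valued logic K3 and Łukasiewicz Ł3 treat ½ differently under implication.

½; 0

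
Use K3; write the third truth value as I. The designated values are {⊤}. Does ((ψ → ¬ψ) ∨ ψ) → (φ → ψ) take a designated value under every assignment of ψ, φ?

No

Countermodel: ψ=I, φ=⊤ gives I, which is not designated.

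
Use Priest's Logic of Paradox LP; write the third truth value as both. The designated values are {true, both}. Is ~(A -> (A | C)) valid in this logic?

Countermodel: A=true, C=true gives false, which is not designated.

No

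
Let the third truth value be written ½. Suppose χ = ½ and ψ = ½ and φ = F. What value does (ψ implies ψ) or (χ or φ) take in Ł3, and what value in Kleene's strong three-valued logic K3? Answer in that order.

T; ½

In Ł3: ψ implies ψ = ½ implies ½ = T  [min(1, 1−½+½)]
χ or φ = ½ or F = ½
(ψ implies ψ) or (χ or φ) = T or ½ = T
In Kleene's strong three-valued logic K3: ψ implies ψ = ½ implies ½ = ½  [not ½ or ½]
χ or φ = ½ or F = ½
(ψ implies ψ) or (χ or φ) = ½ or ½ = ½
They differ because Ł3 and Kleene's strong three-valued logic K3 treat ½ differently under implication.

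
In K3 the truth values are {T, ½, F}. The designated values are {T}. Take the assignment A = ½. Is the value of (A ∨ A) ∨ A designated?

No

A ∨ A = ½ ∨ ½ = ½
(A ∨ A) ∨ A = ½ ∨ ½ = ½
½ ∉ {T}.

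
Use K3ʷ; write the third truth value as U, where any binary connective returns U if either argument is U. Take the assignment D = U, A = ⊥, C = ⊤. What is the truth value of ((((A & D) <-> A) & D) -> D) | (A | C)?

U

A & D = ⊥ & U = U
(A & D) <-> A = U <-> ⊥ = U
((A & D) <-> A) & D = U & U = U
(((A & D) <-> A) & D) -> D = U -> U = U  [any arg is the third value ⇒ result is the third value]
A | C = ⊥ | ⊤ = ⊤
((((A & D) <-> A) & D) -> D) | (A | C) = U | ⊤ = U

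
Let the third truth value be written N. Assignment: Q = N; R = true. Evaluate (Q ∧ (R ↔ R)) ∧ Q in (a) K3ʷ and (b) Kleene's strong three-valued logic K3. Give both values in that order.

N; N

In K3ʷ: R ↔ R = true ↔ true = true
Q ∧ (R ↔ R) = N ∧ true = N
(Q ∧ (R ↔ R)) ∧ Q = N ∧ N = N
In Kleene's strong three-valued logic K3: R ↔ R = true ↔ true = true
Q ∧ (R ↔ R) = N ∧ true = N
(Q ∧ (R ↔ R)) ∧ Q = N ∧ N = N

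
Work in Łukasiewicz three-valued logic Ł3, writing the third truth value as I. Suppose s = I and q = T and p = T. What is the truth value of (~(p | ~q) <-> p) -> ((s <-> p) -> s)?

T

~q = ~T = F
p | ~q = T | F = T
~(p | ~q) = ~T = F
~(p | ~q) <-> p = F <-> T = F
s <-> p = I <-> T = I
(s <-> p) -> s = I -> I = T
(~(p | ~q) <-> p) -> ((s <-> p) -> s) = F -> T = T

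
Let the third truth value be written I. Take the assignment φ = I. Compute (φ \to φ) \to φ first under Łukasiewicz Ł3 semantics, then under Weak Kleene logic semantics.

In Łukasiewicz Ł3: φ \to φ = I \to I = true  [min(1, 1−½+½)]
(φ \to φ) \to φ = true \to I = I
In Weak Kleene logic: φ \to φ = I \to I = I  [any arg is the third value ⇒ result is the third value]
(φ \to φ) \to φ = I \to I = I

I; I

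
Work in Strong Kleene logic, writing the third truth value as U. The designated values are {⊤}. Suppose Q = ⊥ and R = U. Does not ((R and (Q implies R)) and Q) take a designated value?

Yes

Q implies R = ⊥ implies U = ⊤  [not ⊥ or U]
R and (Q implies R) = U and ⊤ = U
(R and (Q implies R)) and Q = U and ⊥ = ⊥
not ((R and (Q implies R)) and Q) = not ⊥ = ⊤
⊤ ∈ {⊤}.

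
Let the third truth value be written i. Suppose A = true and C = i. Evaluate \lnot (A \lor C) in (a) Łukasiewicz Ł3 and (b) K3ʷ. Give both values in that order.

In Łukasiewicz Ł3: A \lor C = true \lor i = true
\lnot (A \lor C) = \lnot true = false
In K3ʷ: A \lor C = true \lor i = i
\lnot (A \lor C) = \lnot i = i
They differ because Łukasiewicz Ł3 and K3ʷ treat i differently under the binary connectives.

false; i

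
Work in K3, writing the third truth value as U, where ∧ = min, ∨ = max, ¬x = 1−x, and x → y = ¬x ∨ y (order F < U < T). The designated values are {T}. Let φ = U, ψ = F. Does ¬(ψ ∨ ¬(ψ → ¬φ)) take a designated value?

¬φ = ¬U = U
ψ → ¬φ = F → U = T  [¬F ∨ U]
¬(ψ → ¬φ) = ¬T = F
ψ ∨ ¬(ψ → ¬φ) = F ∨ F = F
¬(ψ ∨ ¬(ψ → ¬φ)) = ¬F = T
T ∈ {T}.

Yes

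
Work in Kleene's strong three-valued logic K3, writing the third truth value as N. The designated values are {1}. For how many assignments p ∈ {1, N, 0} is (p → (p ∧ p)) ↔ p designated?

p=1: 1 ✓
p=N: N ·
p=0: 0 ·

1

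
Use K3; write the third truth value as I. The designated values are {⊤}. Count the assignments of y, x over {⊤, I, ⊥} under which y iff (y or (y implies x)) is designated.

3

Designated under: (y=⊤, x=⊤); (y=⊤, x=I); (y=⊤, x=⊥).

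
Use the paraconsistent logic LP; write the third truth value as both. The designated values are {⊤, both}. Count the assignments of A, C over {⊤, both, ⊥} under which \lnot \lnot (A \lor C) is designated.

8

Of the 9 assignments, 8 give a value in {⊤, both}.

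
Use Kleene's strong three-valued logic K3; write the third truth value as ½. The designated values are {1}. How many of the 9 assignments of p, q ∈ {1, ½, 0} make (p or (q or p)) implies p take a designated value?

4

Designated under: (p=1, q=1); (p=1, q=½); (p=1, q=0); (p=0, q=0).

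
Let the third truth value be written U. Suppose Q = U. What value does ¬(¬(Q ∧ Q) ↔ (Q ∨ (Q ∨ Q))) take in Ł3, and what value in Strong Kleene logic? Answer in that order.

In Ł3: Q ∧ Q = U ∧ U = U
¬(Q ∧ Q) = ¬U = U
Q ∨ Q = U ∨ U = U
Q ∨ (Q ∨ Q) = U ∨ U = U
¬(Q ∧ Q) ↔ (Q ∨ (Q ∨ Q)) = U ↔ U = 1
¬(¬(Q ∧ Q) ↔ (Q ∨ (Q ∨ Q))) = ¬1 = 0
In Strong Kleene logic: Q ∧ Q = U ∧ U = U
¬(Q ∧ Q) = ¬U = U
Q ∨ Q = U ∨ U = U
Q ∨ (Q ∨ Q) = U ∨ U = U
¬(Q ∧ Q) ↔ (Q ∨ (Q ∨ Q)) = U ↔ U = U
¬(¬(Q ∧ Q) ↔ (Q ∨ (Q ∨ Q))) = ¬U = U
They differ because Ł3 and Strong Kleene logic treat U differently under implication.

0; U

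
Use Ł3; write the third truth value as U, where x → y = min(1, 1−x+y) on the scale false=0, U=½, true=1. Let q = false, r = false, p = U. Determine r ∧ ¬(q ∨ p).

q ∨ p = false ∨ U = U
¬(q ∨ p) = ¬U = U
r ∧ ¬(q ∨ p) = false ∧ U = false

false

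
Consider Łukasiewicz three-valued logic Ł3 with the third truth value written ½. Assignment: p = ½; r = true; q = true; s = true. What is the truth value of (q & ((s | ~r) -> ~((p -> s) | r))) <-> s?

false

~r = ~true = false
s | ~r = true | false = true
p -> s = ½ -> true = true  [min(1, 1−½+1)]
(p -> s) | r = true | true = true
~((p -> s) | r) = ~true = false
(s | ~r) -> ~((p -> s) | r) = true -> false = false
q & ((s | ~r) -> ~((p -> s) | r)) = true & false = false
(q & ((s | ~r) -> ~((p -> s) | r))) <-> s = false <-> true = false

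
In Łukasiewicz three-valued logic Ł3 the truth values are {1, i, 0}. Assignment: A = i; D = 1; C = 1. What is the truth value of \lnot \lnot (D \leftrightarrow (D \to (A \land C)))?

A \land C = i \land 1 = i
D \to (A \land C) = 1 \to i = i  [min(1, 1−1+½)]
D \leftrightarrow (D \to (A \land C)) = 1 \leftrightarrow i = i
\lnot (D \leftrightarrow (D \to (A \land C))) = \lnot i = i
\lnot \lnot (D \leftrightarrow (D \to (A \land C))) = \lnot i = i

i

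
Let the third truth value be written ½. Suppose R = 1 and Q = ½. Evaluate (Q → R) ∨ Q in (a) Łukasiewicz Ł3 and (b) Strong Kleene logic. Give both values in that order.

In Łukasiewicz Ł3: Q → R = ½ → 1 = 1  [min(1, 1−½+1)]
(Q → R) ∨ Q = 1 ∨ ½ = 1
In Strong Kleene logic: Q → R = ½ → 1 = 1  [¬½ ∨ 1]
(Q → R) ∨ Q = 1 ∨ ½ = 1

1; 1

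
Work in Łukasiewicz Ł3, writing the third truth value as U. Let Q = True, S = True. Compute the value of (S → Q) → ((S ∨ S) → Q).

True

S → Q = True → True = True
S ∨ S = True ∨ True = True
(S ∨ S) → Q = True → True = True
(S → Q) → ((S ∨ S) → Q) = True → True = True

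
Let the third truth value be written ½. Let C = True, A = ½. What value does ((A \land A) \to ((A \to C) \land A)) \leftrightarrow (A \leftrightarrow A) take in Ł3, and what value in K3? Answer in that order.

True; ½

In Ł3: A \land A = ½ \land ½ = ½
A \to C = ½ \to True = True
(A \to C) \land A = True \land ½ = ½
(A \land A) \to ((A \to C) \land A) = ½ \to ½ = True
A \leftrightarrow A = ½ \leftrightarrow ½ = True
((A \land A) \to ((A \to C) \land A)) \leftrightarrow (A \leftrightarrow A) = True \leftrightarrow True = True
In K3: A \land A = ½ \land ½ = ½
A \to C = ½ \to True = True
(A \to C) \land A = True \land ½ = ½
(A \land A) \to ((A \to C) \land A) = ½ \to ½ = ½
A \leftrightarrow A = ½ \leftrightarrow ½ = ½
((A \land A) \to ((A \to C) \land A)) \leftrightarrow (A \leftrightarrow A) = ½ \leftrightarrow ½ = ½
They differ because Ł3 and K3 treat ½ differently under implication.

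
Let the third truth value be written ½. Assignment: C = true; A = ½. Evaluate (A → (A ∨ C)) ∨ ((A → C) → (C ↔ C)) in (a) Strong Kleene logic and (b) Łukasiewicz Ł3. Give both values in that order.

true; true

In Strong Kleene logic: A ∨ C = ½ ∨ true = true
A → (A ∨ C) = ½ → true = true  [¬½ ∨ true]
A → C = ½ → true = true
C ↔ C = true ↔ true = true
(A → C) → (C ↔ C) = true → true = true
(A → (A ∨ C)) ∨ ((A → C) → (C ↔ C)) = true ∨ true = true
In Łukasiewicz Ł3: A ∨ C = ½ ∨ true = true
A → (A ∨ C) = ½ → true = true
A → C = ½ → true = true
C ↔ C = true ↔ true = true
(A → C) → (C ↔ C) = true → true = true
(A → (A ∨ C)) ∨ ((A → C) → (C ↔ C)) = true ∨ true = true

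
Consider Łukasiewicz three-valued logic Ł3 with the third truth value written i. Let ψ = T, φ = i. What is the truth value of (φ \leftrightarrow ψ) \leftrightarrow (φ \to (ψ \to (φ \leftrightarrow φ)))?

φ \leftrightarrow ψ = i \leftrightarrow T = i  [1 − |½−1|]
φ \leftrightarrow φ = i \leftrightarrow i = T
ψ \to (φ \leftrightarrow φ) = T \to T = T
φ \to (ψ \to (φ \leftrightarrow φ)) = i \to T = T
(φ \leftrightarrow ψ) \leftrightarrow (φ \to (ψ \to (φ \leftrightarrow φ))) = i \leftrightarrow T = i

i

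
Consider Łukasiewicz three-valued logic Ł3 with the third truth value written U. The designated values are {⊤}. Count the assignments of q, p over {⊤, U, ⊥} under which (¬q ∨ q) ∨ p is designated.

7

Of the 9 assignments, 7 give a value in {⊤}.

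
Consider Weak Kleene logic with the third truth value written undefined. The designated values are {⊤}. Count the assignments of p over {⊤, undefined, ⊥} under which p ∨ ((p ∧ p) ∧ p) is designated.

p=⊤: ⊤ ✓
p=undefined: undefined ·
p=⊥: ⊥ ·

1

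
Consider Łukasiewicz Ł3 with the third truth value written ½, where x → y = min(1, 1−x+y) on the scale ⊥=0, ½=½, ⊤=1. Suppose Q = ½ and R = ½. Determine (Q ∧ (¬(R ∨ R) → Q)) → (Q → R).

⊤

R ∨ R = ½ ∨ ½ = ½
¬(R ∨ R) = ¬½ = ½
¬(R ∨ R) → Q = ½ → ½ = ⊤  [min(1, 1−½+½)]
Q ∧ (¬(R ∨ R) → Q) = ½ ∧ ⊤ = ½
Q → R = ½ → ½ = ⊤
(Q ∧ (¬(R ∨ R) → Q)) → (Q → R) = ½ → ⊤ = ⊤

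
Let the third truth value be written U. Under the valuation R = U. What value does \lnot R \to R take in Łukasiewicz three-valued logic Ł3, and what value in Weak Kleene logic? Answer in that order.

1; U

In Łukasiewicz three-valued logic Ł3: \lnot R = \lnot U = U
\lnot R \to R = U \to U = 1
In Weak Kleene logic: \lnot R = \lnot U = U
\lnot R \to R = U \to U = U  [any arg is the third value ⇒ result is the third value]
They differ because Łukasiewicz three-valued logic Ł3 and Weak Kleene logic treat U differently under the binary connectives.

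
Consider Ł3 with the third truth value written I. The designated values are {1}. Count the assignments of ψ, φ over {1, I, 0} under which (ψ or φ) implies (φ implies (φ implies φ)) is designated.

9

Of the 9 assignments, 9 give a value in {1}.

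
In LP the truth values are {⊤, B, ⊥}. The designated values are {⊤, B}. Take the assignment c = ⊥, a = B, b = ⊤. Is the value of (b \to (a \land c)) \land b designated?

No

a \land c = B \land ⊥ = ⊥
b \to (a \land c) = ⊤ \to ⊥ = ⊥
(b \to (a \land c)) \land b = ⊥ \land ⊤ = ⊥
⊥ ∉ {⊤, B}.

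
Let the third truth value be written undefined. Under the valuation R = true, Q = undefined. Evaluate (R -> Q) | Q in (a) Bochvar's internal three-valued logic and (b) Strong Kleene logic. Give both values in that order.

In Bochvar's internal three-valued logic: R -> Q = true -> undefined = undefined  [any arg is the third value ⇒ result is the third value]
(R -> Q) | Q = undefined | undefined = undefined
In Strong Kleene logic: R -> Q = true -> undefined = undefined
(R -> Q) | Q = undefined | undefined = undefined

undefined; undefined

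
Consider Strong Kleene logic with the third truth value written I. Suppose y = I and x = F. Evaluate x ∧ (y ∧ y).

y ∧ y = I ∧ I = I
x ∧ (y ∧ y) = F ∧ I = F

F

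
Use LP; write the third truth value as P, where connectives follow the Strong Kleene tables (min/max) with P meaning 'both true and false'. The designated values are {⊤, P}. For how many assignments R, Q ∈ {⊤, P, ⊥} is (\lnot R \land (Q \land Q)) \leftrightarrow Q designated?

8

Of the 9 assignments, 8 give a value in {⊤, P}.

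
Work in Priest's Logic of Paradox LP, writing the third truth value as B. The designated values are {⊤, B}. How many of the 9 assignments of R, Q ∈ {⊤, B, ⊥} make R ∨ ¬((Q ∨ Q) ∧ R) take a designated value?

9

Of the 9 assignments, 9 give a value in {⊤, B}.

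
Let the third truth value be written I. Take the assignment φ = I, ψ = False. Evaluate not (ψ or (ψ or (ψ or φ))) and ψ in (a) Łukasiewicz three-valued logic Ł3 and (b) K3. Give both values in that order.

False; False

In Łukasiewicz three-valued logic Ł3: ψ or φ = False or I = I
ψ or (ψ or φ) = False or I = I
ψ or (ψ or (ψ or φ)) = False or I = I
not (ψ or (ψ or (ψ or φ))) = not I = I
not (ψ or (ψ or (ψ or φ))) and ψ = I and False = False
In K3: ψ or φ = False or I = I
ψ or (ψ or φ) = False or I = I
ψ or (ψ or (ψ or φ)) = False or I = I
not (ψ or (ψ or (ψ or φ))) = not I = I
not (ψ or (ψ or (ψ or φ))) and ψ = I and False = False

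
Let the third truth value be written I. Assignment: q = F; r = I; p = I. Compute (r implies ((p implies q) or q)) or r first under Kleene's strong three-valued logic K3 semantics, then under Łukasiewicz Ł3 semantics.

I; T

In Kleene's strong three-valued logic K3: p implies q = I implies F = I  [not I or F]
(p implies q) or q = I or F = I
r implies ((p implies q) or q) = I implies I = I
(r implies ((p implies q) or q)) or r = I or I = I
In Łukasiewicz Ł3: p implies q = I implies F = I  [min(1, 1−½+0)]
(p implies q) or q = I or F = I
r implies ((p implies q) or q) = I implies I = T
(r implies ((p implies q) or q)) or r = T or I = T
They differ because Kleene's strong three-valued logic K3 and Łukasiewicz Ł3 treat I differently under implication.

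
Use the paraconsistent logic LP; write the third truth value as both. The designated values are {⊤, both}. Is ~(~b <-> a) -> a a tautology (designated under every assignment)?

Countermodel: b=⊥, a=⊥ gives ⊥, which is not designated.

No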